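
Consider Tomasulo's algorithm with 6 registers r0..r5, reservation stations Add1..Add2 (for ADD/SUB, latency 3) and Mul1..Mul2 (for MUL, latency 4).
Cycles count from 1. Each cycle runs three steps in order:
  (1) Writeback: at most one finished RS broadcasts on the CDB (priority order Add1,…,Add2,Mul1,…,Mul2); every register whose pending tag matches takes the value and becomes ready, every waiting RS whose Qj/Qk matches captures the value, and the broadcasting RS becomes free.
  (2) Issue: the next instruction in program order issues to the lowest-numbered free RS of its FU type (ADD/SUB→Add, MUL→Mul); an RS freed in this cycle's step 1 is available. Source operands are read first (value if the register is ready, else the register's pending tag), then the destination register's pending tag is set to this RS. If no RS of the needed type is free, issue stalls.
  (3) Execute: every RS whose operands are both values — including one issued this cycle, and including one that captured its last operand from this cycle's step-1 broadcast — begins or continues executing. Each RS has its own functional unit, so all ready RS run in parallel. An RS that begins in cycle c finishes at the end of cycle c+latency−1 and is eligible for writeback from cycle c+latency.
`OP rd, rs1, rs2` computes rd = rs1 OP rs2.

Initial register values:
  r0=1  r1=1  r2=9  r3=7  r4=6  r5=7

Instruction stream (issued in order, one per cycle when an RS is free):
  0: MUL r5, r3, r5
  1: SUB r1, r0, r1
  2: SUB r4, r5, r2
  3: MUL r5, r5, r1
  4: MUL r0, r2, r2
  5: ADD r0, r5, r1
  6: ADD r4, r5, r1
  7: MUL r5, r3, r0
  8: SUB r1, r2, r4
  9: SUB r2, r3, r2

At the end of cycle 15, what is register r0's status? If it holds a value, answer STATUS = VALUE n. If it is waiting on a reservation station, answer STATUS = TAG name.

  c1: issue MUL r5<-Mul1  regs: r0:1,r1:1,r2:9,r3:7,r4:6,r5:Mul1
  c2: issue SUB r1<-Add1  regs: r0:1,r1:Add1,r2:9,r3:7,r4:6,r5:Mul1
  c3: issue SUB r4<-Add2  regs: r0:1,r1:Add1,r2:9,r3:7,r4:Add2,r5:Mul1
  c4: issue MUL r5<-Mul2  regs: r0:1,r1:Add1,r2:9,r3:7,r4:Add2,r5:Mul2
  c5: CDB Add1=0; stall  regs: r0:1,r1:0,r2:9,r3:7,r4:Add2,r5:Mul2
  c6: CDB Mul1=49; issue MUL r0<-Mul1  regs: r0:Mul1,r1:0,r2:9,r3:7,r4:Add2,r5:Mul2
  c7: issue ADD r0<-Add1  regs: r0:Add1,r1:0,r2:9,r3:7,r4:Add2,r5:Mul2
  c8: stall  regs: r0:Add1,r1:0,r2:9,r3:7,r4:Add2,r5:Mul2
  c9: CDB Add2=40; issue ADD r4<-Add2  regs: r0:Add1,r1:0,r2:9,r3:7,r4:Add2,r5:Mul2
  c10: CDB Mul1=81; issue MUL r5<-Mul1  regs: r0:Add1,r1:0,r2:9,r3:7,r4:Add2,r5:Mul1
  c11: CDB Mul2=0; stall  regs: r0:Add1,r1:0,r2:9,r3:7,r4:Add2,r5:Mul1
  c12: stall  regs: r0:Add1,r1:0,r2:9,r3:7,r4:Add2,r5:Mul1
  c13: stall  regs: r0:Add1,r1:0,r2:9,r3:7,r4:Add2,r5:Mul1
  c14: CDB Add1=0; issue SUB r1<-Add1  regs: r0:0,r1:Add1,r2:9,r3:7,r4:Add2,r5:Mul1
  c15: CDB Add2=0; issue SUB r2<-Add2  regs: r0:0,r1:Add1,r2:Add2,r3:7,r4:0,r5:Mul1

STATUS = VALUE 0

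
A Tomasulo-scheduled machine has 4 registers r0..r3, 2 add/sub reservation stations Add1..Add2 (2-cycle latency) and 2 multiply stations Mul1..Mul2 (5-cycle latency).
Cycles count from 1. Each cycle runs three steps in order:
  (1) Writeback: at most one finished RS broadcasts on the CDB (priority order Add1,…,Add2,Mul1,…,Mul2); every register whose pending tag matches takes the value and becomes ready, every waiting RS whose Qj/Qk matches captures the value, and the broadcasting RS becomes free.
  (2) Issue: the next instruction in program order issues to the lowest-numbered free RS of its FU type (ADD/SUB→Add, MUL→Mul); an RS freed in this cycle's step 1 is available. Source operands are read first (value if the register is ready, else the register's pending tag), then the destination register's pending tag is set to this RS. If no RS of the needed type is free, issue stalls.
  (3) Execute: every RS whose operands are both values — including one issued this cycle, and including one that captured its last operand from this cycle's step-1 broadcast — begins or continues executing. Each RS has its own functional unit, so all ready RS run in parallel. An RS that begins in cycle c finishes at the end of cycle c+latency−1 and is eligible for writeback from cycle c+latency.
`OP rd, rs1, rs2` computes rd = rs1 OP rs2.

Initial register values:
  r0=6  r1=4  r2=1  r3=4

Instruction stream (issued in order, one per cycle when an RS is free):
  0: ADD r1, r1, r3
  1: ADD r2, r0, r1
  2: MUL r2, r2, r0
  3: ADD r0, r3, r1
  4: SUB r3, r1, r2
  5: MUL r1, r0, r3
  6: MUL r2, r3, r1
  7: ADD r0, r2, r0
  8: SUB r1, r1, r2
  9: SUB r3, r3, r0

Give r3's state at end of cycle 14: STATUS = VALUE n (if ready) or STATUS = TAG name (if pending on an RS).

STATUS = VALUE -76

c1: issue ADD r1<-Add1 | r0:6,r1:Add1,r2:1,r3:4
c2: issue ADD r2<-Add2 | r0:6,r1:Add1,r2:Add2,r3:4
c3: CDB Add1=8; issue MUL r2<-Mul1 | r0:6,r1:8,r2:Mul1,r3:4
c4: issue ADD r0<-Add1 | r0:Add1,r1:8,r2:Mul1,r3:4
c5: CDB Add2=14; issue SUB r3<-Add2 | r0:Add1,r1:8,r2:Mul1,r3:Add2
c6: CDB Add1=12; issue MUL r1<-Mul2 | r0:12,r1:Mul2,r2:Mul1,r3:Add2
c7: stall | r0:12,r1:Mul2,r2:Mul1,r3:Add2
c8: stall | r0:12,r1:Mul2,r2:Mul1,r3:Add2
c9: stall | r0:12,r1:Mul2,r2:Mul1,r3:Add2
c10: CDB Mul1=84; issue MUL r2<-Mul1 | r0:12,r1:Mul2,r2:Mul1,r3:Add2
c11: issue ADD r0<-Add1 | r0:Add1,r1:Mul2,r2:Mul1,r3:Add2
c12: CDB Add2=-76; issue SUB r1<-Add2 | r0:Add1,r1:Add2,r2:Mul1,r3:-76
c13: stall | r0:Add1,r1:Add2,r2:Mul1,r3:-76
c14: stall | r0:Add1,r1:Add2,r2:Mul1,r3:-76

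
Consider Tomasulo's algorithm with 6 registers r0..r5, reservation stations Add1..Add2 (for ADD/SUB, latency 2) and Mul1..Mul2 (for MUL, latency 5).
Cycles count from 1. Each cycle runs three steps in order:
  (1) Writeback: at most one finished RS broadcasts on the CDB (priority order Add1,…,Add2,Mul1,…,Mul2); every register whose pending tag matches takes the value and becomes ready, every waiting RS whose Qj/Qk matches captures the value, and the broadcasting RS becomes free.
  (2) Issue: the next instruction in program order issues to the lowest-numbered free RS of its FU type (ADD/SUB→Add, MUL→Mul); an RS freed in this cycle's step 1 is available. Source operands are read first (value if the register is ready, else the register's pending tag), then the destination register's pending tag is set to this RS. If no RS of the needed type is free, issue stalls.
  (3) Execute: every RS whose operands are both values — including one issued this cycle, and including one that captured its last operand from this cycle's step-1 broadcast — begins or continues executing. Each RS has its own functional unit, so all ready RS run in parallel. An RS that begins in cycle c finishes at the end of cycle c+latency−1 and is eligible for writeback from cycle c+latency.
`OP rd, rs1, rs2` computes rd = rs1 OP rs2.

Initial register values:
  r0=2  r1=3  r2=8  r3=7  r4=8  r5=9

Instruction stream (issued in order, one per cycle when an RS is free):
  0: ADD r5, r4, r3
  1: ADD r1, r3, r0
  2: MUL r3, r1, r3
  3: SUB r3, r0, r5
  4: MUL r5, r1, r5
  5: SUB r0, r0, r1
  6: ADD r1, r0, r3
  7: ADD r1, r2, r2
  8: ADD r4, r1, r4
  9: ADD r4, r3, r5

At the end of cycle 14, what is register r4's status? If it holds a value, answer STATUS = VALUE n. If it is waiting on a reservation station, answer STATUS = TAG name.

  c1: issue ADD r5<-Add1  regs: r0:2,r1:3,r2:8,r3:7,r4:8,r5:Add1
  c2: issue ADD r1<-Add2  regs: r0:2,r1:Add2,r2:8,r3:7,r4:8,r5:Add1
  c3: CDB Add1=15; issue MUL r3<-Mul1  regs: r0:2,r1:Add2,r2:8,r3:Mul1,r4:8,r5:15
  c4: CDB Add2=9; issue SUB r3<-Add1  regs: r0:2,r1:9,r2:8,r3:Add1,r4:8,r5:15
  c5: issue MUL r5<-Mul2  regs: r0:2,r1:9,r2:8,r3:Add1,r4:8,r5:Mul2
  c6: CDB Add1=-13; issue SUB r0<-Add1  regs: r0:Add1,r1:9,r2:8,r3:-13,r4:8,r5:Mul2
  c7: issue ADD r1<-Add2  regs: r0:Add1,r1:Add2,r2:8,r3:-13,r4:8,r5:Mul2
  c8: CDB Add1=-7; issue ADD r1<-Add1  regs: r0:-7,r1:Add1,r2:8,r3:-13,r4:8,r5:Mul2
  c9: CDB Mul1=63; stall  regs: r0:-7,r1:Add1,r2:8,r3:-13,r4:8,r5:Mul2
  c10: CDB Add1=16; issue ADD r4<-Add1  regs: r0:-7,r1:16,r2:8,r3:-13,r4:Add1,r5:Mul2
  c11: CDB Add2=-20; issue ADD r4<-Add2  regs: r0:-7,r1:16,r2:8,r3:-13,r4:Add2,r5:Mul2
  c12: CDB Add1=24  regs: r0:-7,r1:16,r2:8,r3:-13,r4:Add2,r5:Mul2
  c13: CDB Mul2=135  regs: r0:-7,r1:16,r2:8,r3:-13,r4:Add2,r5:135
  c14: -  regs: r0:-7,r1:16,r2:8,r3:-13,r4:Add2,r5:135

STATUS = TAG Add2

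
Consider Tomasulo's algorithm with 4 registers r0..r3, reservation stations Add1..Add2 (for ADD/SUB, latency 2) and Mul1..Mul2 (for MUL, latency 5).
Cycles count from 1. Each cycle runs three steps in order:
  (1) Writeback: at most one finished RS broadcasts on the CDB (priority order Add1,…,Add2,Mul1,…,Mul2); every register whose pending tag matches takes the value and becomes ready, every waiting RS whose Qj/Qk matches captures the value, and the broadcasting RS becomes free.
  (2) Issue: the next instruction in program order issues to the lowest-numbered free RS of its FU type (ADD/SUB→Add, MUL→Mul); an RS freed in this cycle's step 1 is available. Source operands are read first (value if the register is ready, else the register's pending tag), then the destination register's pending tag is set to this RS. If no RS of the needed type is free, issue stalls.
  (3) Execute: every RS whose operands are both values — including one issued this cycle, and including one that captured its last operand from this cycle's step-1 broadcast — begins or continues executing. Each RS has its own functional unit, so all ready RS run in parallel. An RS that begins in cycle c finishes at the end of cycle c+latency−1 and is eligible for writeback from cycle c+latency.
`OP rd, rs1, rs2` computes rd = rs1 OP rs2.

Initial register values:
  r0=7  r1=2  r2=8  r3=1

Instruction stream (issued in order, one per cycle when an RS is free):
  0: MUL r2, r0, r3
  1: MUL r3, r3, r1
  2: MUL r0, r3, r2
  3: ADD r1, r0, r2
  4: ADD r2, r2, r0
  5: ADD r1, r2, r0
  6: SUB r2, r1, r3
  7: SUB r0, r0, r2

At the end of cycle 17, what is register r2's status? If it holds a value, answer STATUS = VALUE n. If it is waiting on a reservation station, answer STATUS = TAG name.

STATUS = TAG Add2

cycle 1: issue MUL r2<-Mul1 // r0:7,r1:2,r2:Mul1,r3:1
cycle 2: issue MUL r3<-Mul2 // r0:7,r1:2,r2:Mul1,r3:Mul2
cycle 3: stall // r0:7,r1:2,r2:Mul1,r3:Mul2
cycle 4: stall // r0:7,r1:2,r2:Mul1,r3:Mul2
cycle 5: stall // r0:7,r1:2,r2:Mul1,r3:Mul2
cycle 6: CDB Mul1=7; issue MUL r0<-Mul1 // r0:Mul1,r1:2,r2:7,r3:Mul2
cycle 7: CDB Mul2=2; issue ADD r1<-Add1 // r0:Mul1,r1:Add1,r2:7,r3:2
cycle 8: issue ADD r2<-Add2 // r0:Mul1,r1:Add1,r2:Add2,r3:2
cycle 9: stall // r0:Mul1,r1:Add1,r2:Add2,r3:2
cycle 10: stall // r0:Mul1,r1:Add1,r2:Add2,r3:2
cycle 11: stall // r0:Mul1,r1:Add1,r2:Add2,r3:2
cycle 12: CDB Mul1=14; stall // r0:14,r1:Add1,r2:Add2,r3:2
cycle 13: stall // r0:14,r1:Add1,r2:Add2,r3:2
cycle 14: CDB Add1=21; issue ADD r1<-Add1 // r0:14,r1:Add1,r2:Add2,r3:2
cycle 15: CDB Add2=21; issue SUB r2<-Add2 // r0:14,r1:Add1,r2:Add2,r3:2
cycle 16: stall // r0:14,r1:Add1,r2:Add2,r3:2
cycle 17: CDB Add1=35; issue SUB r0<-Add1 // r0:Add1,r1:35,r2:Add2,r3:2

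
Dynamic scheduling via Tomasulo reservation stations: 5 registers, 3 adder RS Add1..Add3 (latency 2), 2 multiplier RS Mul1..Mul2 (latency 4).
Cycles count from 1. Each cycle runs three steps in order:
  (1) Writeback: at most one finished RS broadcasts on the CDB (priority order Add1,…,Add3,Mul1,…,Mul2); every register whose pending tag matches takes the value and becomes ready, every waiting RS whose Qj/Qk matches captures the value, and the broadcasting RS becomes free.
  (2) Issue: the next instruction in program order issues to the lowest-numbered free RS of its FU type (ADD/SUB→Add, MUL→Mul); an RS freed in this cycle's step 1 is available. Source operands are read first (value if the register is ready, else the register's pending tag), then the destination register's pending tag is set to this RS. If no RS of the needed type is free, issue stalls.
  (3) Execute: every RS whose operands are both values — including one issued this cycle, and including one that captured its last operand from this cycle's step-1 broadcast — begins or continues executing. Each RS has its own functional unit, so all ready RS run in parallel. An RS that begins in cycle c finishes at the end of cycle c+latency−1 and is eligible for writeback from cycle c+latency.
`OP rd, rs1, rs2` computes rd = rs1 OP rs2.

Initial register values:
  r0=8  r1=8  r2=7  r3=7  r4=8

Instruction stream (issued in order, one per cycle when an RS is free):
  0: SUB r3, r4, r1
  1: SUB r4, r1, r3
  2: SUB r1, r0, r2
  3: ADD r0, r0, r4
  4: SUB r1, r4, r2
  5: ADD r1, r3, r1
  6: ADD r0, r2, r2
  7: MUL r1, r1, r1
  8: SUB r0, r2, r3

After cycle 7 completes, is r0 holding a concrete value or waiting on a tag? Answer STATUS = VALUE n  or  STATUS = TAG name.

c1: issue SUB r3<-Add1 | r0:8,r1:8,r2:7,r3:Add1,r4:8
c2: issue SUB r4<-Add2 | r0:8,r1:8,r2:7,r3:Add1,r4:Add2
c3: CDB Add1=0; issue SUB r1<-Add1 | r0:8,r1:Add1,r2:7,r3:0,r4:Add2
c4: issue ADD r0<-Add3 | r0:Add3,r1:Add1,r2:7,r3:0,r4:Add2
c5: CDB Add1=1; issue SUB r1<-Add1 | r0:Add3,r1:Add1,r2:7,r3:0,r4:Add2
c6: CDB Add2=8; issue ADD r1<-Add2 | r0:Add3,r1:Add2,r2:7,r3:0,r4:8
c7: stall | r0:Add3,r1:Add2,r2:7,r3:0,r4:8

STATUS = TAG Add3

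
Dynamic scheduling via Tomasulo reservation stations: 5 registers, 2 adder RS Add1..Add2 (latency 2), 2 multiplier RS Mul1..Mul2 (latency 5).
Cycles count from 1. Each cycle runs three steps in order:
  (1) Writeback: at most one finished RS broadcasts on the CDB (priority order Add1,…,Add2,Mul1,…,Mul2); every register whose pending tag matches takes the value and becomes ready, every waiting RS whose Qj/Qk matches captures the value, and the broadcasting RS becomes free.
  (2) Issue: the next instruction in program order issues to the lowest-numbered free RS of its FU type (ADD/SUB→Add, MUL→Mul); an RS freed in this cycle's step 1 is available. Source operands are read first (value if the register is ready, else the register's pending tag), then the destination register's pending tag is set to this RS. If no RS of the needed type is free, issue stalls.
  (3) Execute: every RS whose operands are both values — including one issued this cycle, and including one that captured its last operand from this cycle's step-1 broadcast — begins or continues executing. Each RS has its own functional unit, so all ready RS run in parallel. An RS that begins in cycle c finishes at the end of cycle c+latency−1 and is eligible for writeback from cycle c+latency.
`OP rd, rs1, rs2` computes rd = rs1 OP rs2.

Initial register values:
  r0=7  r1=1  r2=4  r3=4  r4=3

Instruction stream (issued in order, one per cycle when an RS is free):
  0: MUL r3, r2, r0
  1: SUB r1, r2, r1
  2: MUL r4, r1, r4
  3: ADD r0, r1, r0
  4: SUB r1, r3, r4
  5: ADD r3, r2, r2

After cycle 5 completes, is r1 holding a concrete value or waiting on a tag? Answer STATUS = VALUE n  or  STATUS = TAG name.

STATUS = TAG Add2

c1: issue MUL r3<-Mul1 | r0:7,r1:1,r2:4,r3:Mul1,r4:3
c2: issue SUB r1<-Add1 | r0:7,r1:Add1,r2:4,r3:Mul1,r4:3
c3: issue MUL r4<-Mul2 | r0:7,r1:Add1,r2:4,r3:Mul1,r4:Mul2
c4: CDB Add1=3; issue ADD r0<-Add1 | r0:Add1,r1:3,r2:4,r3:Mul1,r4:Mul2
c5: issue SUB r1<-Add2 | r0:Add1,r1:Add2,r2:4,r3:Mul1,r4:Mul2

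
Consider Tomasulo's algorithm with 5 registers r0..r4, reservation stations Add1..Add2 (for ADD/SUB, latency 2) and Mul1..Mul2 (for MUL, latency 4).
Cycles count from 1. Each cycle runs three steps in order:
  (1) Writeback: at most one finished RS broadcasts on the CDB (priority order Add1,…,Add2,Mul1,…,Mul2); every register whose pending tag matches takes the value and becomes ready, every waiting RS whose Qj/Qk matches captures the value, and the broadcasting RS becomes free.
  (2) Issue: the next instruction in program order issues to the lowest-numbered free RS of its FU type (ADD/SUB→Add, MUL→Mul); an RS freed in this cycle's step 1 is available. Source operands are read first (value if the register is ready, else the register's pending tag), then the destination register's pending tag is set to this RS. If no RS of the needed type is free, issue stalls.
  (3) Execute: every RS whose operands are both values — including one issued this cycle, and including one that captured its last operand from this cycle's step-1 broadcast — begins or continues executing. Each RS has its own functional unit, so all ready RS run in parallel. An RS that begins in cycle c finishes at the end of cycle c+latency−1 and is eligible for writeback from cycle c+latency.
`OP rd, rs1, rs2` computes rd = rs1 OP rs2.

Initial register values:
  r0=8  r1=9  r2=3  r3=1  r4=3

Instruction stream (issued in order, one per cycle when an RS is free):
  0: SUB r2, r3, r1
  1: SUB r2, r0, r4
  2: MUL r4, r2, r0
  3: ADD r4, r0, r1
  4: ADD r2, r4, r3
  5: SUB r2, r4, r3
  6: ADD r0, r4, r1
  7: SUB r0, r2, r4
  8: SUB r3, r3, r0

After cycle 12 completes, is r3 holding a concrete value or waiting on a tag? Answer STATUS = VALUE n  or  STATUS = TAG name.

c1: issue SUB r2<-Add1 | r0:8,r1:9,r2:Add1,r3:1,r4:3
c2: issue SUB r2<-Add2 | r0:8,r1:9,r2:Add2,r3:1,r4:3
c3: CDB Add1=-8; issue MUL r4<-Mul1 | r0:8,r1:9,r2:Add2,r3:1,r4:Mul1
c4: CDB Add2=5; issue ADD r4<-Add1 | r0:8,r1:9,r2:5,r3:1,r4:Add1
c5: issue ADD r2<-Add2 | r0:8,r1:9,r2:Add2,r3:1,r4:Add1
c6: CDB Add1=17; issue SUB r2<-Add1 | r0:8,r1:9,r2:Add1,r3:1,r4:17
c7: stall | r0:8,r1:9,r2:Add1,r3:1,r4:17
c8: CDB Add1=16; issue ADD r0<-Add1 | r0:Add1,r1:9,r2:16,r3:1,r4:17
c9: CDB Add2=18; issue SUB r0<-Add2 | r0:Add2,r1:9,r2:16,r3:1,r4:17
c10: CDB Add1=26; issue SUB r3<-Add1 | r0:Add2,r1:9,r2:16,r3:Add1,r4:17
c11: CDB Add2=-1 | r0:-1,r1:9,r2:16,r3:Add1,r4:17
c12: CDB Mul1=40 | r0:-1,r1:9,r2:16,r3:Add1,r4:17

STATUS = TAG Add1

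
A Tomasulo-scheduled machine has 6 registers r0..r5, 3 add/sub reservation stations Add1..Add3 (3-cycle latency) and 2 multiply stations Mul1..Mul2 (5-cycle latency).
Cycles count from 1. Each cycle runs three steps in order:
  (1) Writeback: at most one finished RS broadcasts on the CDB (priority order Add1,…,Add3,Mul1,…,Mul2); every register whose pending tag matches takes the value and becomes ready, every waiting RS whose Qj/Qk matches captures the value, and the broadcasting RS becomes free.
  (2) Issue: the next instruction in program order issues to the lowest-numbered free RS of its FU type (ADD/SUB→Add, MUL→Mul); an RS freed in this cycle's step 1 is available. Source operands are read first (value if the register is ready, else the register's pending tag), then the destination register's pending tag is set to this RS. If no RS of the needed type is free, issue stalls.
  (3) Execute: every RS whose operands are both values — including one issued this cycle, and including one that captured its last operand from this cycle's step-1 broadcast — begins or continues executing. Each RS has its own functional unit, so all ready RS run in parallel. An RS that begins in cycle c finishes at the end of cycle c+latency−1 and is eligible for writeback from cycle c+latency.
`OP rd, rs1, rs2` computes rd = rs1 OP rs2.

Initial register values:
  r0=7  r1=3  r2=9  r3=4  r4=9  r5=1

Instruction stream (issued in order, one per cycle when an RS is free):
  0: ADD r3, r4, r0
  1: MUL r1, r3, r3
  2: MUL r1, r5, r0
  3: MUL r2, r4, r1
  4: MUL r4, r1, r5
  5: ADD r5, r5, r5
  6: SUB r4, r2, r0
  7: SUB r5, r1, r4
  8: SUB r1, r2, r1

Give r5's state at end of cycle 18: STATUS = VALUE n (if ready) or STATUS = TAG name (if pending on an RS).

c1: issue ADD r3<-Add1 | r0:7,r1:3,r2:9,r3:Add1,r4:9,r5:1
c2: issue MUL r1<-Mul1 | r0:7,r1:Mul1,r2:9,r3:Add1,r4:9,r5:1
c3: issue MUL r1<-Mul2 | r0:7,r1:Mul2,r2:9,r3:Add1,r4:9,r5:1
c4: CDB Add1=16; stall | r0:7,r1:Mul2,r2:9,r3:16,r4:9,r5:1
c5: stall | r0:7,r1:Mul2,r2:9,r3:16,r4:9,r5:1
c6: stall | r0:7,r1:Mul2,r2:9,r3:16,r4:9,r5:1
c7: stall | r0:7,r1:Mul2,r2:9,r3:16,r4:9,r5:1
c8: CDB Mul2=7; issue MUL r2<-Mul2 | r0:7,r1:7,r2:Mul2,r3:16,r4:9,r5:1
c9: CDB Mul1=256; issue MUL r4<-Mul1 | r0:7,r1:7,r2:Mul2,r3:16,r4:Mul1,r5:1
c10: issue ADD r5<-Add1 | r0:7,r1:7,r2:Mul2,r3:16,r4:Mul1,r5:Add1
c11: issue SUB r4<-Add2 | r0:7,r1:7,r2:Mul2,r3:16,r4:Add2,r5:Add1
c12: issue SUB r5<-Add3 | r0:7,r1:7,r2:Mul2,r3:16,r4:Add2,r5:Add3
c13: CDB Add1=2; issue SUB r1<-Add1 | r0:7,r1:Add1,r2:Mul2,r3:16,r4:Add2,r5:Add3
c14: CDB Mul1=7 | r0:7,r1:Add1,r2:Mul2,r3:16,r4:Add2,r5:Add3
c15: CDB Mul2=63 | r0:7,r1:Add1,r2:63,r3:16,r4:Add2,r5:Add3
c16: - | r0:7,r1:Add1,r2:63,r3:16,r4:Add2,r5:Add3
c17: - | r0:7,r1:Add1,r2:63,r3:16,r4:Add2,r5:Add3
c18: CDB Add1=56 | r0:7,r1:56,r2:63,r3:16,r4:Add2,r5:Add3

STATUS = TAG Add3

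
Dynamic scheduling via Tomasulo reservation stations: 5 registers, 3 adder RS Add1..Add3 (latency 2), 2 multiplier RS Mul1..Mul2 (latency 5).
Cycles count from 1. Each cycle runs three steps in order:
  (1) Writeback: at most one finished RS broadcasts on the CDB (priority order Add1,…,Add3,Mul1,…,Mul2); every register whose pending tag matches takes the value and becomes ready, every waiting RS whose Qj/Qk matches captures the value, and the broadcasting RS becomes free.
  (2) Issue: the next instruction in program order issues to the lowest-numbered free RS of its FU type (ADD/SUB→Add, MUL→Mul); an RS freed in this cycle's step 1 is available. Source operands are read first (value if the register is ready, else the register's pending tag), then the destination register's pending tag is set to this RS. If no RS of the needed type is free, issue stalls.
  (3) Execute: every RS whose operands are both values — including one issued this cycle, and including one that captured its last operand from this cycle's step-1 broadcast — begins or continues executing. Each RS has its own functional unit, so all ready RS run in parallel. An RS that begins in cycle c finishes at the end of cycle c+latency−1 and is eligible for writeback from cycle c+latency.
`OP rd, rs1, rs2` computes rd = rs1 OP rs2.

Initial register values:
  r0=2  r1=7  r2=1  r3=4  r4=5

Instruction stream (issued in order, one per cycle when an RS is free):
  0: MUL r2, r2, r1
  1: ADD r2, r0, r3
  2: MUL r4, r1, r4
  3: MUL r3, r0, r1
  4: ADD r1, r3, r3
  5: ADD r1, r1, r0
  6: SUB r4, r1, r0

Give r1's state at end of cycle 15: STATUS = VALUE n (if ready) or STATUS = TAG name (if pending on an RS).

  c1: issue MUL r2<-Mul1  regs: r0:2,r1:7,r2:Mul1,r3:4,r4:5
  c2: issue ADD r2<-Add1  regs: r0:2,r1:7,r2:Add1,r3:4,r4:5
  c3: issue MUL r4<-Mul2  regs: r0:2,r1:7,r2:Add1,r3:4,r4:Mul2
  c4: CDB Add1=6; stall  regs: r0:2,r1:7,r2:6,r3:4,r4:Mul2
  c5: stall  regs: r0:2,r1:7,r2:6,r3:4,r4:Mul2
  c6: CDB Mul1=7; issue MUL r3<-Mul1  regs: r0:2,r1:7,r2:6,r3:Mul1,r4:Mul2
  c7: issue ADD r1<-Add1  regs: r0:2,r1:Add1,r2:6,r3:Mul1,r4:Mul2
  c8: CDB Mul2=35; issue ADD r1<-Add2  regs: r0:2,r1:Add2,r2:6,r3:Mul1,r4:35
  c9: issue SUB r4<-Add3  regs: r0:2,r1:Add2,r2:6,r3:Mul1,r4:Add3
  c10: -  regs: r0:2,r1:Add2,r2:6,r3:Mul1,r4:Add3
  c11: CDB Mul1=14  regs: r0:2,r1:Add2,r2:6,r3:14,r4:Add3
  c12: -  regs: r0:2,r1:Add2,r2:6,r3:14,r4:Add3
  c13: CDB Add1=28  regs: r0:2,r1:Add2,r2:6,r3:14,r4:Add3
  c14: -  regs: r0:2,r1:Add2,r2:6,r3:14,r4:Add3
  c15: CDB Add2=30  regs: r0:2,r1:30,r2:6,r3:14,r4:Add3

STATUS = VALUE 30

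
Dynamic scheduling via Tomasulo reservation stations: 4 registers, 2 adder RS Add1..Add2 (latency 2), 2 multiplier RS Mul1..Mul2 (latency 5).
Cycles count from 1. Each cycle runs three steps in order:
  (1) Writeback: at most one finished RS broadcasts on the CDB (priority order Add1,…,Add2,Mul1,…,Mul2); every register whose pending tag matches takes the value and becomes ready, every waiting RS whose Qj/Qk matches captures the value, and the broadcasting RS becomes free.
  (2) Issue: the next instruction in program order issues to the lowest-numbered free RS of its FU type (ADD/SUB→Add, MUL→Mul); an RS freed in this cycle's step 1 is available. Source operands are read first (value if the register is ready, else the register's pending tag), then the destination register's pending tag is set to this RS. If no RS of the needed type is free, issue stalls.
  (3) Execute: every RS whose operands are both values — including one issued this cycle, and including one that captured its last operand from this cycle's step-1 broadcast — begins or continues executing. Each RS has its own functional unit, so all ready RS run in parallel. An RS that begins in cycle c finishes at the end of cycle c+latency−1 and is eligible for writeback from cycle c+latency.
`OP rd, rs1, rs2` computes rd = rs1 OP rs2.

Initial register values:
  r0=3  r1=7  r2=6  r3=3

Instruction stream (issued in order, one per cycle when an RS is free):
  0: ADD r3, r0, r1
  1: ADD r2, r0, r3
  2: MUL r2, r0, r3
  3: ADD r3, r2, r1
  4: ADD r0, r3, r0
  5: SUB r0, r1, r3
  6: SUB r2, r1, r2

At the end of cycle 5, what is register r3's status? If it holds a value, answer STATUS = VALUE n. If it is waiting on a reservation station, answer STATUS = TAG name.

STATUS = TAG Add1

cycle 1: issue ADD r3<-Add1 // r0:3,r1:7,r2:6,r3:Add1
cycle 2: issue ADD r2<-Add2 // r0:3,r1:7,r2:Add2,r3:Add1
cycle 3: CDB Add1=10; issue MUL r2<-Mul1 // r0:3,r1:7,r2:Mul1,r3:10
cycle 4: issue ADD r3<-Add1 // r0:3,r1:7,r2:Mul1,r3:Add1
cycle 5: CDB Add2=13; issue ADD r0<-Add2 // r0:Add2,r1:7,r2:Mul1,r3:Add1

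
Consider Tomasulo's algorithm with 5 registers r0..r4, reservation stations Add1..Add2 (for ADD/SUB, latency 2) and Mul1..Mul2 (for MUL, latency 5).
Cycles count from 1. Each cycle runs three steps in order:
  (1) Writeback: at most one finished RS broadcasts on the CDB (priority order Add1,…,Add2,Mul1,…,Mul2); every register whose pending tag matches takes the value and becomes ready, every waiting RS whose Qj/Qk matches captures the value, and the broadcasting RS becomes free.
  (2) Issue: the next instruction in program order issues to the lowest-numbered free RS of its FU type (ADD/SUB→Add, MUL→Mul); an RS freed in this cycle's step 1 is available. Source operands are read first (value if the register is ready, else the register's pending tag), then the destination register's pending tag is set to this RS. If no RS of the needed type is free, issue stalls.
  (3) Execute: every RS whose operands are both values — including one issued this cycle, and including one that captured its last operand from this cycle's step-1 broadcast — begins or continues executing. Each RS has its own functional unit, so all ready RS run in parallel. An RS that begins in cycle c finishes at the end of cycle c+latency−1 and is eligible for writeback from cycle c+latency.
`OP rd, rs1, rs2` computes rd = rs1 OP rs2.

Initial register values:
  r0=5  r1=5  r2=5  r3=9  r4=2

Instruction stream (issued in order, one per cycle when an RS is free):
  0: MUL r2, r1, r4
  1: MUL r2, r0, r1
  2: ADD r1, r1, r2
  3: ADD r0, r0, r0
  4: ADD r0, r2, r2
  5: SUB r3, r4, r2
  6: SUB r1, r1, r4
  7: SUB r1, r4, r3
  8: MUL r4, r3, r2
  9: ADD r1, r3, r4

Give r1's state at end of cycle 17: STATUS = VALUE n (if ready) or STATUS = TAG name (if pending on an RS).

cycle 1: issue MUL r2<-Mul1 // r0:5,r1:5,r2:Mul1,r3:9,r4:2
cycle 2: issue MUL r2<-Mul2 // r0:5,r1:5,r2:Mul2,r3:9,r4:2
cycle 3: issue ADD r1<-Add1 // r0:5,r1:Add1,r2:Mul2,r3:9,r4:2
cycle 4: issue ADD r0<-Add2 // r0:Add2,r1:Add1,r2:Mul2,r3:9,r4:2
cycle 5: stall // r0:Add2,r1:Add1,r2:Mul2,r3:9,r4:2
cycle 6: CDB Add2=10; issue ADD r0<-Add2 // r0:Add2,r1:Add1,r2:Mul2,r3:9,r4:2
cycle 7: CDB Mul1=10; stall // r0:Add2,r1:Add1,r2:Mul2,r3:9,r4:2
cycle 8: CDB Mul2=25; stall // r0:Add2,r1:Add1,r2:25,r3:9,r4:2
cycle 9: stall // r0:Add2,r1:Add1,r2:25,r3:9,r4:2
cycle 10: CDB Add1=30; issue SUB r3<-Add1 // r0:Add2,r1:30,r2:25,r3:Add1,r4:2
cycle 11: CDB Add2=50; issue SUB r1<-Add2 // r0:50,r1:Add2,r2:25,r3:Add1,r4:2
cycle 12: CDB Add1=-23; issue SUB r1<-Add1 // r0:50,r1:Add1,r2:25,r3:-23,r4:2
cycle 13: CDB Add2=28; issue MUL r4<-Mul1 // r0:50,r1:Add1,r2:25,r3:-23,r4:Mul1
cycle 14: CDB Add1=25; issue ADD r1<-Add1 // r0:50,r1:Add1,r2:25,r3:-23,r4:Mul1
cycle 15: - // r0:50,r1:Add1,r2:25,r3:-23,r4:Mul1
cycle 16: - // r0:50,r1:Add1,r2:25,r3:-23,r4:Mul1
cycle 17: - // r0:50,r1:Add1,r2:25,r3:-23,r4:Mul1

STATUS = TAG Add1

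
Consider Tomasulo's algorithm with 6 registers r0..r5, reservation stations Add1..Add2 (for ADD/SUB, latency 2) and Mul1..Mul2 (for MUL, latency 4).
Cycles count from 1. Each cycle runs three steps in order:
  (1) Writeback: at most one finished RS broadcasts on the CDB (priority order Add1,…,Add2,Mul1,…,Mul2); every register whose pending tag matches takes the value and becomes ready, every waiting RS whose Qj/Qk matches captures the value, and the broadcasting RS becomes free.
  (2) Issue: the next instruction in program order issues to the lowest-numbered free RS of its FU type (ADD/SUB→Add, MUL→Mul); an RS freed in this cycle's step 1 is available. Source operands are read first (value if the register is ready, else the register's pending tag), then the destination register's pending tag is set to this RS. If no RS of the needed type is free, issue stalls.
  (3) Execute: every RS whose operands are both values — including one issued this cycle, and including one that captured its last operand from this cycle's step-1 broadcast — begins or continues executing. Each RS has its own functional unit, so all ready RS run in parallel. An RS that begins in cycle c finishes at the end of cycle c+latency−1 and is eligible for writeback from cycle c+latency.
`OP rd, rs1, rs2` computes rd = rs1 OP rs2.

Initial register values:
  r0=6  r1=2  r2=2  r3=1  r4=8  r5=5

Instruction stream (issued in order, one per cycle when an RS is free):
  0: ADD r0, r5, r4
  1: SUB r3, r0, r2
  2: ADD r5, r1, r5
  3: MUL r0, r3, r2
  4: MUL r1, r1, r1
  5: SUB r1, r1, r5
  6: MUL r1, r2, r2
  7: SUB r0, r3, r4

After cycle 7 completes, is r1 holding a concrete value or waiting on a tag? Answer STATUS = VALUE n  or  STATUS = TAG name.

STATUS = TAG Add1

c1: issue ADD r0<-Add1 | r0:Add1,r1:2,r2:2,r3:1,r4:8,r5:5
c2: issue SUB r3<-Add2 | r0:Add1,r1:2,r2:2,r3:Add2,r4:8,r5:5
c3: CDB Add1=13; issue ADD r5<-Add1 | r0:13,r1:2,r2:2,r3:Add2,r4:8,r5:Add1
c4: issue MUL r0<-Mul1 | r0:Mul1,r1:2,r2:2,r3:Add2,r4:8,r5:Add1
c5: CDB Add1=7; issue MUL r1<-Mul2 | r0:Mul1,r1:Mul2,r2:2,r3:Add2,r4:8,r5:7
c6: CDB Add2=11; issue SUB r1<-Add1 | r0:Mul1,r1:Add1,r2:2,r3:11,r4:8,r5:7
c7: stall | r0:Mul1,r1:Add1,r2:2,r3:11,r4:8,r5:7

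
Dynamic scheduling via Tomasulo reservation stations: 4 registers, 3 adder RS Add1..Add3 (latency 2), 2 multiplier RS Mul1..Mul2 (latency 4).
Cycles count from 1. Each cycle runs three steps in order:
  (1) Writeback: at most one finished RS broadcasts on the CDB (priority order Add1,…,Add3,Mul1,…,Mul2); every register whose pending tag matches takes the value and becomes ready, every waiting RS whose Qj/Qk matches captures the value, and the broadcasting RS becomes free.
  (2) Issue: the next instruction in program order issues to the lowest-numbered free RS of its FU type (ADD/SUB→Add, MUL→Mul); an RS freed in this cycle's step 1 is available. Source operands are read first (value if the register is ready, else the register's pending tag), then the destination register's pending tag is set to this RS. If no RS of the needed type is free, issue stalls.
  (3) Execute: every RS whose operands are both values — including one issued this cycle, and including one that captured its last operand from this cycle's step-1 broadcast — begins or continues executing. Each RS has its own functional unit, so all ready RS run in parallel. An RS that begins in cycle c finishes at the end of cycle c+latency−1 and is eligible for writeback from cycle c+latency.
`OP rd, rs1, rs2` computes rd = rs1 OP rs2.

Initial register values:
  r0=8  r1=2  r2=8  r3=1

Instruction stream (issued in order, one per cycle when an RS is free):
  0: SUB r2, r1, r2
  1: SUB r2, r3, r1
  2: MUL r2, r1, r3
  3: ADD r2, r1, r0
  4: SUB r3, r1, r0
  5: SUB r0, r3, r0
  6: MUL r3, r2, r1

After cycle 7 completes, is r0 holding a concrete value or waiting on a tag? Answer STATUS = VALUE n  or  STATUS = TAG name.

STATUS = TAG Add1

  c1: issue SUB r2<-Add1  regs: r0:8,r1:2,r2:Add1,r3:1
  c2: issue SUB r2<-Add2  regs: r0:8,r1:2,r2:Add2,r3:1
  c3: CDB Add1=-6; issue MUL r2<-Mul1  regs: r0:8,r1:2,r2:Mul1,r3:1
  c4: CDB Add2=-1; issue ADD r2<-Add1  regs: r0:8,r1:2,r2:Add1,r3:1
  c5: issue SUB r3<-Add2  regs: r0:8,r1:2,r2:Add1,r3:Add2
  c6: CDB Add1=10; issue SUB r0<-Add1  regs: r0:Add1,r1:2,r2:10,r3:Add2
  c7: CDB Add2=-6; issue MUL r3<-Mul2  regs: r0:Add1,r1:2,r2:10,r3:Mul2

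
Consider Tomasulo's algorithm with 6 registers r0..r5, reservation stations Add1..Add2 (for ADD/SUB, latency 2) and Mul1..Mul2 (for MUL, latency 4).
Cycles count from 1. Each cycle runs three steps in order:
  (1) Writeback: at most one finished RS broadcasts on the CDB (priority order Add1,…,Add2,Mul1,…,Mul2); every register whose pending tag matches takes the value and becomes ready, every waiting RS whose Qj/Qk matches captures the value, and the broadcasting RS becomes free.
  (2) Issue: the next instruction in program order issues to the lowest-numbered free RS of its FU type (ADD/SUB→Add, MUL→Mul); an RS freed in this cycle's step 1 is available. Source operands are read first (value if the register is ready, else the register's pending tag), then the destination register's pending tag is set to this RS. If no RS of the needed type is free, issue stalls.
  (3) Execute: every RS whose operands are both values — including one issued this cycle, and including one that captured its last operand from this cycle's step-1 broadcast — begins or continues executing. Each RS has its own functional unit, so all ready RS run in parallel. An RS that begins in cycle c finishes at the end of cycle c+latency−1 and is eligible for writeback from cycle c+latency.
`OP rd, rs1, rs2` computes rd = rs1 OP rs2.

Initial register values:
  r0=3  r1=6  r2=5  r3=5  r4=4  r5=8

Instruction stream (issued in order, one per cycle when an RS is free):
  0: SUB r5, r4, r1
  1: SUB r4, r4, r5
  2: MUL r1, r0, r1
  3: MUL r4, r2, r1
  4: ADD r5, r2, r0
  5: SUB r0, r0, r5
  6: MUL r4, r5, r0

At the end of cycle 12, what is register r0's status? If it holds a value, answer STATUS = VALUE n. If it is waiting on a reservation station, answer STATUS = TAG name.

STATUS = VALUE -5

c1: issue SUB r5<-Add1 | r0:3,r1:6,r2:5,r3:5,r4:4,r5:Add1
c2: issue SUB r4<-Add2 | r0:3,r1:6,r2:5,r3:5,r4:Add2,r5:Add1
c3: CDB Add1=-2; issue MUL r1<-Mul1 | r0:3,r1:Mul1,r2:5,r3:5,r4:Add2,r5:-2
c4: issue MUL r4<-Mul2 | r0:3,r1:Mul1,r2:5,r3:5,r4:Mul2,r5:-2
c5: CDB Add2=6; issue ADD r5<-Add1 | r0:3,r1:Mul1,r2:5,r3:5,r4:Mul2,r5:Add1
c6: issue SUB r0<-Add2 | r0:Add2,r1:Mul1,r2:5,r3:5,r4:Mul2,r5:Add1
c7: CDB Add1=8; stall | r0:Add2,r1:Mul1,r2:5,r3:5,r4:Mul2,r5:8
c8: CDB Mul1=18; issue MUL r4<-Mul1 | r0:Add2,r1:18,r2:5,r3:5,r4:Mul1,r5:8
c9: CDB Add2=-5 | r0:-5,r1:18,r2:5,r3:5,r4:Mul1,r5:8
c10: - | r0:-5,r1:18,r2:5,r3:5,r4:Mul1,r5:8
c11: - | r0:-5,r1:18,r2:5,r3:5,r4:Mul1,r5:8
c12: CDB Mul2=90 | r0:-5,r1:18,r2:5,r3:5,r4:Mul1,r5:8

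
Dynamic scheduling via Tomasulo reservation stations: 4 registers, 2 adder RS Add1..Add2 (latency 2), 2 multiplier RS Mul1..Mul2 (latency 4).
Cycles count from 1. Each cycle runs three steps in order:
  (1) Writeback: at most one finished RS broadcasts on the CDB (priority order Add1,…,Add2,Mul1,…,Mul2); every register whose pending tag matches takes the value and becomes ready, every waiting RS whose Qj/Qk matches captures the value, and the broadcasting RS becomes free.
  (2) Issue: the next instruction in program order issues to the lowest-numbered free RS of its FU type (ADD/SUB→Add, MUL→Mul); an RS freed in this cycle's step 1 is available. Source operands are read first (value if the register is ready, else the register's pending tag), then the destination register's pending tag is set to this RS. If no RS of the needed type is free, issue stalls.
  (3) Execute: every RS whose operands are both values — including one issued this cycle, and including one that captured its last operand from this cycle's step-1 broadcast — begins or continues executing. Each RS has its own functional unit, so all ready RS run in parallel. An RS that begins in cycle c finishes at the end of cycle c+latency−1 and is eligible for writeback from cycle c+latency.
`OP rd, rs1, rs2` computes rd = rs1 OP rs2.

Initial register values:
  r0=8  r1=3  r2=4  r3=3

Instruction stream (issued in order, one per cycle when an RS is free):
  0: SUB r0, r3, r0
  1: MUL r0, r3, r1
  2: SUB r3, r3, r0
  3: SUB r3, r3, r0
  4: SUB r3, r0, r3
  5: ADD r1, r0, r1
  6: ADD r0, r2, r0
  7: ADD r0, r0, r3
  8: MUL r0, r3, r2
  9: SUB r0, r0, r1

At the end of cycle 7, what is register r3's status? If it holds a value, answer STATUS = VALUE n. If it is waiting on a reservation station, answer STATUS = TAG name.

STATUS = TAG Add2

c1: issue SUB r0<-Add1 | r0:Add1,r1:3,r2:4,r3:3
c2: issue MUL r0<-Mul1 | r0:Mul1,r1:3,r2:4,r3:3
c3: CDB Add1=-5; issue SUB r3<-Add1 | r0:Mul1,r1:3,r2:4,r3:Add1
c4: issue SUB r3<-Add2 | r0:Mul1,r1:3,r2:4,r3:Add2
c5: stall | r0:Mul1,r1:3,r2:4,r3:Add2
c6: CDB Mul1=9; stall | r0:9,r1:3,r2:4,r3:Add2
c7: stall | r0:9,r1:3,r2:4,r3:Add2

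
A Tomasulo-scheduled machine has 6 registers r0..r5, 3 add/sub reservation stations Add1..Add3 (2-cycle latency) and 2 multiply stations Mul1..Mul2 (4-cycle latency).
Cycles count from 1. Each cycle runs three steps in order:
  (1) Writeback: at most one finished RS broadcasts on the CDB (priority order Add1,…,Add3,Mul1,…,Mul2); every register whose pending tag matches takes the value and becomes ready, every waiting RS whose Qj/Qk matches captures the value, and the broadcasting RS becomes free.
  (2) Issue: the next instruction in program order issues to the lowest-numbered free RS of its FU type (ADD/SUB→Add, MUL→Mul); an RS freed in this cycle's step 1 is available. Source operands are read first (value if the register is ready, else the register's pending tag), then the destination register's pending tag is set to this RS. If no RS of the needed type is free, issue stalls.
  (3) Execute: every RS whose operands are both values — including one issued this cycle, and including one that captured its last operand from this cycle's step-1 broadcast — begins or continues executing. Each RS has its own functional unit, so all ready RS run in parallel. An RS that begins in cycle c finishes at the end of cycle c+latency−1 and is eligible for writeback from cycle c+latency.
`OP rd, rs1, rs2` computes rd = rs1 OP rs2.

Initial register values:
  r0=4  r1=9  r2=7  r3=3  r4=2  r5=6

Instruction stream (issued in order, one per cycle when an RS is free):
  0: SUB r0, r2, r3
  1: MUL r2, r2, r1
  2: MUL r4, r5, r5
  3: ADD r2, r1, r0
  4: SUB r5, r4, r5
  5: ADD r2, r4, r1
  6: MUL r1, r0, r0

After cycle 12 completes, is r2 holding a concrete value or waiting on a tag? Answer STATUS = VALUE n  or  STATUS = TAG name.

STATUS = VALUE 45

c1: issue SUB r0<-Add1 | r0:Add1,r1:9,r2:7,r3:3,r4:2,r5:6
c2: issue MUL r2<-Mul1 | r0:Add1,r1:9,r2:Mul1,r3:3,r4:2,r5:6
c3: CDB Add1=4; issue MUL r4<-Mul2 | r0:4,r1:9,r2:Mul1,r3:3,r4:Mul2,r5:6
c4: issue ADD r2<-Add1 | r0:4,r1:9,r2:Add1,r3:3,r4:Mul2,r5:6
c5: issue SUB r5<-Add2 | r0:4,r1:9,r2:Add1,r3:3,r4:Mul2,r5:Add2
c6: CDB Add1=13; issue ADD r2<-Add1 | r0:4,r1:9,r2:Add1,r3:3,r4:Mul2,r5:Add2
c7: CDB Mul1=63; issue MUL r1<-Mul1 | r0:4,r1:Mul1,r2:Add1,r3:3,r4:Mul2,r5:Add2
c8: CDB Mul2=36 | r0:4,r1:Mul1,r2:Add1,r3:3,r4:36,r5:Add2
c9: - | r0:4,r1:Mul1,r2:Add1,r3:3,r4:36,r5:Add2
c10: CDB Add1=45 | r0:4,r1:Mul1,r2:45,r3:3,r4:36,r5:Add2
c11: CDB Add2=30 | r0:4,r1:Mul1,r2:45,r3:3,r4:36,r5:30
c12: CDB Mul1=16 | r0:4,r1:16,r2:45,r3:3,r4:36,r5:30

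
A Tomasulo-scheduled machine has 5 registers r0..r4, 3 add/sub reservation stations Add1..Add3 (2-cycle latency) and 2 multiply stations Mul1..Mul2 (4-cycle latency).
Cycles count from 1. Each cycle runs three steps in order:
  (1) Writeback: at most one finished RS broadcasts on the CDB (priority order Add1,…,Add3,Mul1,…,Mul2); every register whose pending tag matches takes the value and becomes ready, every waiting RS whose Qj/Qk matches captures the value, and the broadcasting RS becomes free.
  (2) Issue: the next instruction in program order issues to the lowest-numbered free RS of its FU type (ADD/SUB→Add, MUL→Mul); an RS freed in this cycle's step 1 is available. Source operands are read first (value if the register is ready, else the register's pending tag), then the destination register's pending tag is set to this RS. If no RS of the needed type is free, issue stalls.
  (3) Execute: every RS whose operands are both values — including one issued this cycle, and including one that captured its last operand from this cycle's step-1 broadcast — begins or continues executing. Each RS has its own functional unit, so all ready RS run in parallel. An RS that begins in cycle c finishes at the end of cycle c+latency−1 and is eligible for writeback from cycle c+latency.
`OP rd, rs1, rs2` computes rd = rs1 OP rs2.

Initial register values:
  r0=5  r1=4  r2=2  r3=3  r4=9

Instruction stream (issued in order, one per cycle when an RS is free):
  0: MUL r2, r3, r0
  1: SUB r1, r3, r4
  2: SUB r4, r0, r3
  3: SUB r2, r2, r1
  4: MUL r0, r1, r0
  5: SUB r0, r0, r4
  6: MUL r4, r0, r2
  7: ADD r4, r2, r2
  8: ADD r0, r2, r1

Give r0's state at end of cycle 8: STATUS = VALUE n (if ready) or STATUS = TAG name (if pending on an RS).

  c1: issue MUL r2<-Mul1  regs: r0:5,r1:4,r2:Mul1,r3:3,r4:9
  c2: issue SUB r1<-Add1  regs: r0:5,r1:Add1,r2:Mul1,r3:3,r4:9
  c3: issue SUB r4<-Add2  regs: r0:5,r1:Add1,r2:Mul1,r3:3,r4:Add2
  c4: CDB Add1=-6; issue SUB r2<-Add1  regs: r0:5,r1:-6,r2:Add1,r3:3,r4:Add2
  c5: CDB Add2=2; issue MUL r0<-Mul2  regs: r0:Mul2,r1:-6,r2:Add1,r3:3,r4:2
  c6: CDB Mul1=15; issue SUB r0<-Add2  regs: r0:Add2,r1:-6,r2:Add1,r3:3,r4:2
  c7: issue MUL r4<-Mul1  regs: r0:Add2,r1:-6,r2:Add1,r3:3,r4:Mul1
  c8: CDB Add1=21; issue ADD r4<-Add1  regs: r0:Add2,r1:-6,r2:21,r3:3,r4:Add1

STATUS = TAG Add2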